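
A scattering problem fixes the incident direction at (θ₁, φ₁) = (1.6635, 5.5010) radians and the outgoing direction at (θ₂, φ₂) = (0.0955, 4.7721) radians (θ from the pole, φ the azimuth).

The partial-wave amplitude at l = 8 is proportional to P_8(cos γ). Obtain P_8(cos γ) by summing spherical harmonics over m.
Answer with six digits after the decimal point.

Addition theorem: P_8(cos γ) = (4π/17) Σ_m Y*_{lm}(Ω₁) Y_{lm}(Ω₂), m = −8…8:
  m=-8: 0.49782 + 0.01280j × 0.00000 - 0.00000j = 0.00000 - 0.00000j  (running Σ = 0.00000 - 0.00000j)
  m=-7: -0.12797 - 0.13386j × -0.00000 - 0.00000j = -0.00000 + 0.00000j  (running Σ = -0.00000 + 0.00000j)
  m=-6: 0.00616 - 0.31961j × -0.00000 + 0.00000j = 0.00000 + 0.00000j  (running Σ = 0.00000 + 0.00000j)
  m=-5: -0.15197 + 0.14716j × 0.00002 + 0.00007j = -0.00001 - 0.00001j  (running Σ = -0.00001 - 0.00001j)
  m=-4: -0.26000 - 0.00334j × 0.00106 - 0.00026j = -0.00028 + 0.00006j  (running Σ = -0.00029 + 0.00006j)
  m=-3: 0.15539 + 0.15842j × -0.00209 - 0.01152j = 0.00150 - 0.00212j  (running Σ = 0.00121 - 0.00206j)
  m=-2: -0.00150 + 0.23268j × -0.08859 + 0.01063j = -0.00234 - 0.02063j  (running Σ = -0.00113 - 0.02269j)
  m=-1: 0.16019 - 0.15916j × 0.02590 + 0.43318j = 0.07309 + 0.06527j  (running Σ = 0.07196 + 0.04258j)
  m=0: 0.22448 + 0.00000j × 0.97979 + 0.00000j = 0.21994 + 0.00000j  (running Σ = 0.29191 + 0.04258j)
  m=1: -0.16019 - 0.15916j × -0.02590 + 0.43318j = 0.07309 - 0.06527j  (running Σ = 0.36500 - 0.02269j)
  m=2: -0.00150 - 0.23268j × -0.08859 - 0.01063j = -0.00234 + 0.02063j  (running Σ = 0.36266 - 0.00206j)
  m=3: -0.15539 + 0.15842j × 0.00209 - 0.01152j = 0.00150 + 0.00212j  (running Σ = 0.36416 + 0.00006j)
  m=4: -0.26000 + 0.00334j × 0.00106 + 0.00026j = -0.00028 - 0.00006j  (running Σ = 0.36388 - 0.00001j)
  m=5: 0.15197 + 0.14716j × -0.00002 + 0.00007j = -0.00001 + 0.00001j  (running Σ = 0.36387 + 0.00000j)
  m=6: 0.00616 + 0.31961j × -0.00000 - 0.00000j = 0.00000 - 0.00000j  (running Σ = 0.36387 + 0.00000j)
  m=7: 0.12797 - 0.13386j × 0.00000 - 0.00000j = -0.00000 - 0.00000j  (running Σ = 0.36387 - 0.00000j)
  m=8: 0.49782 - 0.01280j × 0.00000 + 0.00000j = 0.00000 + 0.00000j  (running Σ = 0.36387 + 0.00000j)
Total Σ_m = 0.36387 + 0.00000j. Multiply by 0.739198: 0.26897 + 0.00000j. P_8(cos γ) = 0.268971

0.268971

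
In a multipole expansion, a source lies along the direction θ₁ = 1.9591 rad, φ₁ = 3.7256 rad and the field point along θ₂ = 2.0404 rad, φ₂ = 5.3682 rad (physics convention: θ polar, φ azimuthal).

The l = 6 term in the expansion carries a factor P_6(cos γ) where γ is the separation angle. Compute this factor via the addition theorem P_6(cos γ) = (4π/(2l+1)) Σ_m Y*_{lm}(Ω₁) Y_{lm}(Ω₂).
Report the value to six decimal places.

Summing Y*_{l m}(θ₁,φ₁)·Y_{l m}(θ₂,φ₂) over m ∈ [−6, 6]; prefactor 4π/(2·6+1) = 0.966644:
  m=-6: (-0.283959, -0.107678) × (0.170417, -0.173122) = (-0.067033, 0.030809)  (running Σ = (-0.067033, 0.030809))
  m=-5: (-0.419830, 0.094568) × (0.058518, 0.423017) = (-0.064572, -0.172061)  (running Σ = (-0.131604, -0.141252))
  m=-4: (-0.104625, 0.108932) × (-0.245492, -0.140022) = (0.040938, -0.012092)  (running Σ = (-0.090667, -0.153344))
  m=-3: (0.050157, -0.273728) × (-0.144094, 0.060352) = (0.009293, 0.042470)  (running Σ = (-0.081374, -0.110874))
  m=-2: (-0.098668, -0.231574) × (0.086437, -0.326007) = (-0.084023, 0.012150)  (running Σ = (-0.165397, -0.098724))
  m=-1: (0.165917, 0.109657) × (-0.024367, -0.031669) = (-0.000570, -0.007926)  (running Σ = (-0.165968, -0.106651))
  m=0: (0.270759, -0.000000) × (0.335400, 0.000000) = (0.090813, 0.000000)  (running Σ = (-0.075155, -0.106651))
  m=1: (-0.165917, 0.109657) × (0.024367, -0.031669) = (-0.000570, 0.007926)  (running Σ = (-0.075725, -0.098724))
  m=2: (-0.098668, 0.231574) × (0.086437, 0.326007) = (-0.084023, -0.012150)  (running Σ = (-0.159748, -0.110874))
  m=3: (-0.050157, -0.273728) × (0.144094, 0.060352) = (0.009293, -0.042470)  (running Σ = (-0.150456, -0.153344))
  m=4: (-0.104625, -0.108932) × (-0.245492, 0.140022) = (0.040938, 0.012092)  (running Σ = (-0.109518, -0.141252))
  m=5: (0.419830, 0.094568) × (-0.058518, 0.423017) = (-0.064572, 0.172061)  (running Σ = (-0.174090, 0.030809))
  m=6: (-0.283959, 0.107678) × (0.170417, 0.173122) = (-0.067033, -0.030809)  (running Σ = (-0.241123, -0.000000))
Σ over m = (-0.241123, -0.000000); ×(4π/13) → (-0.233080, -0.000000). Real part: -0.233080

-0.233080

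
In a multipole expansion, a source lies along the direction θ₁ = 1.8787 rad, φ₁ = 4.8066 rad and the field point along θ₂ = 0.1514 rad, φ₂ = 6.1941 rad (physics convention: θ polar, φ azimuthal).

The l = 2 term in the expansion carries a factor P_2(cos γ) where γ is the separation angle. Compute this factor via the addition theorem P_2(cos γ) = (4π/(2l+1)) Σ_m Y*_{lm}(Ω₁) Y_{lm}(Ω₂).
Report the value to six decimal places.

-0.387881

Term-by-term m-sum for l=2 (normalisation 4π/5 = 2.513274):
  [-2]  conj(Y_{2,-2})(Ω₁) = (-0.344588, -0.065707) ; Y_{2,-2}(Ω₂) = (0.008648, 0.001557) ; Δ = (-0.002878, -0.001105)
  [-1]  conj(Y_{2,-1})(Ω₁) = (-0.020989, 0.222129) ; Y_{2,-1}(Ω₂) = (0.114728, 0.010248) ; Δ = (-0.004684, 0.025269)
  [+0]  conj(Y_{2,0})(Ω₁) = (-0.228489, -0.000000) ; Y_{2,0}(Ω₂) = (0.609260, 0.000000) ; Δ = (-0.139209, -0.000000)
  [+1]  conj(Y_{2,1})(Ω₁) = (0.020989, 0.222129) ; Y_{2,1}(Ω₂) = (-0.114728, 0.010248) ; Δ = (-0.004684, -0.025269)
  [+2]  conj(Y_{2,2})(Ω₁) = (-0.344588, 0.065707) ; Y_{2,2}(Ω₂) = (0.008648, -0.001557) ; Δ = (-0.002878, 0.001105)
Accumulated sum (-0.154333, -0.000000); after 4π/(2l+1) scaling, (-0.387881, -0.000000) ⇒ P_2 = -0.387881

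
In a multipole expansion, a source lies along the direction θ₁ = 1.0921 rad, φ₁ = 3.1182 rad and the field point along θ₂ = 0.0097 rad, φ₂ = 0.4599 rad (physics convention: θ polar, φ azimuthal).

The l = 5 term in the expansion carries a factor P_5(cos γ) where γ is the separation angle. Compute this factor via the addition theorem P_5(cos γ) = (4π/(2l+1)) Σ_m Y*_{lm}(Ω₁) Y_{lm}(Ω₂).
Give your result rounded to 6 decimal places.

Summing Y*_{l m}(θ₁,φ₁)·Y_{l m}(θ₂,φ₂) over m ∈ [−5, 5]; prefactor 4π/(2·5+1) = 1.142397:
  m=-5: Y*=-0.253946+0.029839i  Y=-0.000000-0.000000i  product +0.000000+0.000000i
  m=-4: Y*=+0.417777-0.039206i  Y=-0.000000-0.000000i  product -0.000000-0.000000i
  m=-3: Y*=-0.219488+0.015429i  Y=+0.000000-0.000002i  product -0.000000+0.000001i
  m=-2: Y*=-0.223302+0.010455i  Y=+0.000193-0.000254i  product -0.000040+0.000059i
  m=-1: Y*=+0.291324-0.006816i  Y=+0.022264-0.011028i  product +0.006411-0.003364i
  m=+0: Y*=+0.160747-0.000000i  Y=+0.934942+0.000000i  product +0.150289+0.000000i
  m=+1: Y*=-0.291324-0.006816i  Y=-0.022264-0.011028i  product +0.006411+0.003364i
  m=+2: Y*=-0.223302-0.010455i  Y=+0.000193+0.000254i  product -0.000040-0.000059i
  m=+3: Y*=+0.219488+0.015429i  Y=-0.000000-0.000002i  product -0.000000-0.000001i
  m=+4: Y*=+0.417777+0.039206i  Y=-0.000000+0.000000i  product -0.000000+0.000000i
  m=+5: Y*=+0.253946+0.029839i  Y=+0.000000-0.000000i  product +0.000000-0.000000i
Total Σ_m = +0.163030+0.000000i. Multiply by 1.142397: +0.186245+0.000000i. P_5(cos γ) = 0.186245

0.186245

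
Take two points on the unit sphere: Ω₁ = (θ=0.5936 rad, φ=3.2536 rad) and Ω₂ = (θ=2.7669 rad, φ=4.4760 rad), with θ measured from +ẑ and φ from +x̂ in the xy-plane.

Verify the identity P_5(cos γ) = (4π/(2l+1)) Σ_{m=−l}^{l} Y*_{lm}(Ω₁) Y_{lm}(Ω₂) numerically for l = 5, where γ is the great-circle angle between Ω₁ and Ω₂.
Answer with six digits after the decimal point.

Addition theorem: P_5(cos γ) = (4π/11) Σ_m Y*_{lm}(Ω₁) Y_{lm}(Ω₂), m = −5…5:
  [-5]  conj(Y_{5,-5})(Ω₁) = (-0.021531, -0.013500) ; Y_{5,-5}(Ω₂) = (-0.002820, 0.001155) ; Δ = (0.000076, 0.000013)
  [-4]  conj(Y_{5,-4})(Ω₁) = (0.107340, 0.051591) ; Y_{5,-4}(Ω₂) = (-0.014343, -0.019870) ; Δ = (-0.000514, -0.002873)
  [-3]  conj(Y_{5,-3})(Ω₁) = (-0.296304, -0.103489) ; Y_{5,-3}(Ω₂) = (0.075037, -0.087447) ; Δ = (-0.031283, 0.018145)
  [-2]  conj(Y_{5,-2})(Ω₁) = (0.454862, 0.103635) ; Y_{5,-2}(Ω₂) = (0.300590, 0.153741) ; Δ = (0.120794, 0.101083)
  [-1]  conj(Y_{5,-1})(Ω₁) = (-0.230591, -0.025936) ; Y_{5,-1}(Ω₂) = (-0.127000, 0.527206) ; Δ = (0.042959, -0.118275)
  [+0]  conj(Y_{5,0})(Ω₁) = (-0.325132, -0.000000) ; Y_{5,0}(Ω₂) = (-0.177331, 0.000000) ; Δ = (0.057656, 0.000000)
  [+1]  conj(Y_{5,1})(Ω₁) = (0.230591, -0.025936) ; Y_{5,1}(Ω₂) = (0.127000, 0.527206) ; Δ = (0.042959, 0.118275)
  [+2]  conj(Y_{5,2})(Ω₁) = (0.454862, -0.103635) ; Y_{5,2}(Ω₂) = (0.300590, -0.153741) ; Δ = (0.120794, -0.101083)
  [+3]  conj(Y_{5,3})(Ω₁) = (0.296304, -0.103489) ; Y_{5,3}(Ω₂) = (-0.075037, -0.087447) ; Δ = (-0.031283, -0.018145)
  [+4]  conj(Y_{5,4})(Ω₁) = (0.107340, -0.051591) ; Y_{5,4}(Ω₂) = (-0.014343, 0.019870) ; Δ = (-0.000514, 0.002873)
  [+5]  conj(Y_{5,5})(Ω₁) = (0.021531, -0.013500) ; Y_{5,5}(Ω₂) = (0.002820, 0.001155) ; Δ = (0.000076, -0.000013)
Accumulated sum (0.321718, 0.000000); after 4π/(2l+1) scaling, (0.367530, 0.000000) ⇒ P_5 = 0.367530

0.367530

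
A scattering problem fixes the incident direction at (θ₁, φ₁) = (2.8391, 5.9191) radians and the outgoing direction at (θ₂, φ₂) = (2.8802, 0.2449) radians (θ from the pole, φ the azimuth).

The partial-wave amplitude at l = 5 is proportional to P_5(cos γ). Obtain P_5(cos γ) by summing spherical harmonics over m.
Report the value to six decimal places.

Addition theorem: P_5(cos γ) = (4π/11) Σ_m Y*_{lm}(Ω₁) Y_{lm}(Ω₂), m = −5…5:
  [-5]  conj(Y_{5,-5})(Ω₁) = -0.00027 - 0.00106j ; Y_{5,-5}(Ω₂) = 0.00018 - 0.00050j ; Δ = -0.00000 - 0.00000j
  [-4]  conj(Y_{5,-4})(Ω₁) = -0.00126 + 0.01096j ; Y_{5,-4}(Ω₂) = -0.00352 + 0.00525j ; Δ = -0.00005 - 0.00005j
  [-3]  conj(Y_{5,-3})(Ω₁) = 0.03033 - 0.05846j ; Y_{5,-3}(Ω₂) = 0.03278 - 0.02961j ; Δ = -0.00074 - 0.00281j
  [-2]  conj(Y_{5,-2})(Ω₁) = -0.18579 + 0.16566j ; Y_{5,-2}(Ω₂) = -0.17364 + 0.09257j ; Δ = 0.01693 - 0.04596j
  [-1]  conj(Y_{5,-1})(Ω₁) = 0.50646 - 0.19300j ; Y_{5,-1}(Ω₂) = 0.49976 - 0.12490j ; Δ = 0.22901 - 0.15971j
  [+0]  conj(Y_{5,0})(Ω₁) = -0.39370 + 0.00000j ; Y_{5,0}(Ω₂) = -0.51304 + 0.00000j ; Δ = 0.20198 + 0.00000j
  [+1]  conj(Y_{5,1})(Ω₁) = -0.50646 - 0.19300j ; Y_{5,1}(Ω₂) = -0.49976 - 0.12490j ; Δ = 0.22901 + 0.15971j
  [+2]  conj(Y_{5,2})(Ω₁) = -0.18579 - 0.16566j ; Y_{5,2}(Ω₂) = -0.17364 - 0.09257j ; Δ = 0.01693 + 0.04596j
  [+3]  conj(Y_{5,3})(Ω₁) = -0.03033 - 0.05846j ; Y_{5,3}(Ω₂) = -0.03278 - 0.02961j ; Δ = -0.00074 + 0.00281j
  [+4]  conj(Y_{5,4})(Ω₁) = -0.00126 - 0.01096j ; Y_{5,4}(Ω₂) = -0.00352 - 0.00525j ; Δ = -0.00005 + 0.00005j
  [+5]  conj(Y_{5,5})(Ω₁) = 0.00027 - 0.00106j ; Y_{5,5}(Ω₂) = -0.00018 - 0.00050j ; Δ = -0.00000 + 0.00000j
Σ over m = 0.69226 - 0.00000j; ×(4π/11) → 0.79084 - 0.00000j. Real part: 0.790837

0.790837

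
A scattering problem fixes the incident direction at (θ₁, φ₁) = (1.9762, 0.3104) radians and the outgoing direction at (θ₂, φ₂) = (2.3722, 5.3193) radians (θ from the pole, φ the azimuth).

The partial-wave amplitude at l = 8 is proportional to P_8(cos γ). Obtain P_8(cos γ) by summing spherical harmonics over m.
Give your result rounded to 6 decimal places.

Summing Y*_{l m}(θ₁,φ₁)·Y_{l m}(θ₂,φ₂) over m ∈ [−8, 8]; prefactor 4π/(2·8+1) = 0.739198:
  term(m=-8) = -0.00532 - 0.00516j   from Y*(Ω₁)=-0.20732 + 0.16037j, Y(Ω₂)=0.00403 + 0.02800j
  term(m=-7) = -0.04601 + 0.02542j   from Y*(Ω₁)=0.25481 - 0.37086j, Y(Ω₂)=-0.10446 - 0.05228j
  term(m=-6) = 0.01797 + 0.08505j   from Y*(Ω₁)=-0.08688 + 0.28943j, Y(Ω₂)=0.25245 - 0.13787j
  term(m=-5) = -0.06299 - 0.00557j   from Y*(Ω₁)=0.00263 + 0.14012j, Y(Ω₂)=-0.04821 + 0.44864j
  term(m=-4) = -0.05164 + 0.12753j   from Y*(Ω₁)=-0.11476 - 0.33593j, Y(Ω₂)=-0.29292 - 0.25379j
  term(m=-3) = -0.00014 - 0.00011j   from Y*(Ω₁)=0.01605 + 0.02157j, Y(Ω₂)=-0.00655 + 0.00167j
  term(m=-2) = 0.10252 - 0.06909j   from Y*(Ω₁)=0.26838 + 0.19193j, Y(Ω₂)=0.13093 - 0.35107j
  term(m=-1) = -0.00489 - 0.01601j   from Y*(Ω₁)=-0.08932 - 0.02865j, Y(Ω₂)=0.10175 + 0.14654j
  term(m=+0) = -0.10297 + 0.00000j   from Y*(Ω₁)=-0.31584 + 0.00000j, Y(Ω₂)=0.32603 + 0.00000j
  term(m=+1) = -0.00489 + 0.01601j   from Y*(Ω₁)=0.08932 - 0.02865j, Y(Ω₂)=-0.10175 + 0.14654j
  term(m=+2) = 0.10252 + 0.06909j   from Y*(Ω₁)=0.26838 - 0.19193j, Y(Ω₂)=0.13093 + 0.35107j
  term(m=+3) = -0.00014 + 0.00011j   from Y*(Ω₁)=-0.01605 + 0.02157j, Y(Ω₂)=0.00655 + 0.00167j
  term(m=+4) = -0.05164 - 0.12753j   from Y*(Ω₁)=-0.11476 + 0.33593j, Y(Ω₂)=-0.29292 + 0.25379j
  term(m=+5) = -0.06299 + 0.00557j   from Y*(Ω₁)=-0.00263 + 0.14012j, Y(Ω₂)=0.04821 + 0.44864j
  term(m=+6) = 0.01797 - 0.08505j   from Y*(Ω₁)=-0.08688 - 0.28943j, Y(Ω₂)=0.25245 + 0.13787j
  term(m=+7) = -0.04601 - 0.02542j   from Y*(Ω₁)=-0.25481 - 0.37086j, Y(Ω₂)=0.10446 - 0.05228j
  term(m=+8) = -0.00532 + 0.00516j   from Y*(Ω₁)=-0.20732 - 0.16037j, Y(Ω₂)=0.00403 - 0.02800j
Σ over m = -0.20397 + 0.00000j; ×(4π/17) → -0.15078 + 0.00000j. Real part: -0.150777

-0.150777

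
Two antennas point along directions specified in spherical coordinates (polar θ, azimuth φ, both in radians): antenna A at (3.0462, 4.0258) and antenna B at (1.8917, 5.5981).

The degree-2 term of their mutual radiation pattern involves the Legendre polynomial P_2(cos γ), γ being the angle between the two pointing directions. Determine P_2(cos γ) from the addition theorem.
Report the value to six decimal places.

Summing Y*_{l m}(θ₁,φ₁)·Y_{l m}(θ₂,φ₂) over m ∈ [−2, 2]; prefactor 4π/(2·2+1) = 2.513274:
  [-2]  conj(Y_{2,-2})(Ω₁) = -0.00069 + 0.00344j ; Y_{2,-2}(Ω₂) = 0.06932 + 0.34087j ; Δ = -0.00122 + 0.00000j
  [-1]  conj(Y_{2,-1})(Ω₁) = 0.04643 + 0.05665j ; Y_{2,-1}(Ω₂) = -0.17906 - 0.14632j ; Δ = -0.00003 - 0.01694j
  [+0]  conj(Y_{2,0})(Ω₁) = 0.62220 + 0.00000j ; Y_{2,0}(Ω₂) = -0.22125 + 0.00000j ; Δ = -0.13766 + 0.00000j
  [+1]  conj(Y_{2,1})(Ω₁) = -0.04643 + 0.05665j ; Y_{2,1}(Ω₂) = 0.17906 - 0.14632j ; Δ = -0.00003 + 0.01694j
  [+2]  conj(Y_{2,2})(Ω₁) = -0.00069 - 0.00344j ; Y_{2,2}(Ω₂) = 0.06932 - 0.34087j ; Δ = -0.00122 - 0.00000j
Accumulated sum -0.14015 + 0.00000j; after 4π/(2l+1) scaling, -0.35224 + 0.00000j ⇒ P_2 = -0.352243

-0.352243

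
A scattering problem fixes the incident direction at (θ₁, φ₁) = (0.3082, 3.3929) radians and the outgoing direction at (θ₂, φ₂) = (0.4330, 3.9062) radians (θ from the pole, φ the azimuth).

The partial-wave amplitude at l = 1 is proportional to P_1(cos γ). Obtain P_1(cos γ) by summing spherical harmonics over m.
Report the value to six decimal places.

Expand P_1 via completeness: Σ_{m} conj(Y_{1,m}) at Ω₁ times Y_{1,m} at Ω₂ —
  m=-1: Y*=(-0.101511, -0.026062)  Y=(-0.104617, 0.100355)  product (0.013235, -0.007461)
  m=+0: Y*=(0.465580, -0.000000)  Y=(0.443510, 0.000000)  product (0.206489, 0.000000)
  m=+1: Y*=(0.101511, -0.026062)  Y=(0.104617, 0.100355)  product (0.013235, 0.007461)
Accumulated sum (0.232960, 0.000000); after 4π/(2l+1) scaling, (0.975820, 0.000000) ⇒ P_1 = 0.975820

0.975820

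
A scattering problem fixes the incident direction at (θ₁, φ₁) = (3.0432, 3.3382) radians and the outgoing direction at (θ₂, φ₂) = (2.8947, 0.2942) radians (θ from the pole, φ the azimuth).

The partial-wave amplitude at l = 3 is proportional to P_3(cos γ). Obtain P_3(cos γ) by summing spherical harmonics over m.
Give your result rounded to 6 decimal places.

Expand P_3 via completeness: Σ_{m} conj(Y_{3,m}) at Ω₁ times Y_{3,m} at Ω₂ —
  [-3]  conj(Y_{3,-3})(Ω₁) = -0.00033 - 0.00022j ; Y_{3,-3}(Ω₂) = 0.00387 - 0.00470j ; Δ = -0.00000 + 0.00000j
  [-2]  conj(Y_{3,-2})(Ω₁) = -0.00907 - 0.00376j ; Y_{3,-2}(Ω₂) = -0.04924 + 0.03285j ; Δ = 0.00057 - 0.00011j
  [-1]  conj(Y_{3,-1})(Ω₁) = -0.12304 - 0.02451j ; Y_{3,-1}(Ω₂) = 0.27978 - 0.08477j ; Δ = -0.03650 + 0.00357j
  [+0]  conj(Y_{3,0})(Ω₁) = -0.72482 + 0.00000j ; Y_{3,0}(Ω₂) = -0.61566 + 0.00000j ; Δ = 0.44624 + 0.00000j
  [+1]  conj(Y_{3,1})(Ω₁) = 0.12304 - 0.02451j ; Y_{3,1}(Ω₂) = -0.27978 - 0.08477j ; Δ = -0.03650 - 0.00357j
  [+2]  conj(Y_{3,2})(Ω₁) = -0.00907 + 0.00376j ; Y_{3,2}(Ω₂) = -0.04924 - 0.03285j ; Δ = 0.00057 + 0.00011j
  [+3]  conj(Y_{3,3})(Ω₁) = 0.00033 - 0.00022j ; Y_{3,3}(Ω₂) = -0.00387 - 0.00470j ; Δ = -0.00000 - 0.00000j
Accumulated sum 0.37437 + 0.00000j; after 4π/(2l+1) scaling, 0.67207 + 0.00000j ⇒ P_3 = 0.672073

0.672073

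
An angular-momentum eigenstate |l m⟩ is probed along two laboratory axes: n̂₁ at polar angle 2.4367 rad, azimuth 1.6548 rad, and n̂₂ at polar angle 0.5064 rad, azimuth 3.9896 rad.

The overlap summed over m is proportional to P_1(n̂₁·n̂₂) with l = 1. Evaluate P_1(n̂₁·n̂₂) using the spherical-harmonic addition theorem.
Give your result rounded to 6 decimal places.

Addition theorem: P_1(cos γ) = (4π/3) Σ_m Y*_{lm}(Ω₁) Y_{lm}(Ω₂), m = −1…1:
  term(m=-1) = (-0.025953, -0.027088)   from Y*(Ω₁)=(-0.018783, 0.223074), Y(Ω₂)=(-0.110848, 0.125676)
  term(m=+0) = (-0.159017, -0.000000)   from Y*(Ω₁)=(-0.372159, -0.000000), Y(Ω₂)=(0.427281, 0.000000)
  term(m=+1) = (-0.025953, 0.027088)   from Y*(Ω₁)=(0.018783, 0.223074), Y(Ω₂)=(0.110848, 0.125676)
Σ over m = (-0.210923, 0.000000); ×(4π/3) → (-0.883510, 0.000000). Real part: -0.883510

-0.883510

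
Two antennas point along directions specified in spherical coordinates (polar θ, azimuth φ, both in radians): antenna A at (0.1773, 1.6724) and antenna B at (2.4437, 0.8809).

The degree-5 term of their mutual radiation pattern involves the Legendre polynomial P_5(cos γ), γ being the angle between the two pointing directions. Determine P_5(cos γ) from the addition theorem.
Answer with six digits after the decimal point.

0.321028

Term-by-term m-sum for l=5 (normalisation 4π/11 = 1.142397):
  [-5]  conj(Y_{5,-5})(Ω₁) = -0.000039+0.000069i ; Y_{5,-5}(Ω₂) = -0.015412+0.048467i ; Δ = -0.000003-0.000003i
  [-4]  conj(Y_{5,-4})(Ω₁) = +0.001284+0.000553i ; Y_{5,-4}(Ω₂) = +0.177937-0.071485i ; Δ = +0.000268+0.000007i
  [-3]  conj(Y_{5,-3})(Ω₁) = +0.004397-0.013977i ; Y_{5,-3}(Ω₂) = -0.345294-0.188139i ; Δ = -0.004148+0.003999i
  [-2]  conj(Y_{5,-2})(Ω₁) = -0.096908-0.019968i ; Y_{5,-2}(Ω₂) = +0.077486+0.400733i ; Δ = +0.000493-0.040381i
  [-1]  conj(Y_{5,-1})(Ω₁) = -0.040963+0.401774i ; Y_{5,-1}(Ω₂) = +0.002434-0.002950i ; Δ = +0.001086+0.001099i
  [+0]  conj(Y_{5,0})(Ω₁) = +0.727419-0.000000i ; Y_{5,0}(Ω₂) = +0.392651+0.000000i ; Δ = +0.285622+0.000000i
  [+1]  conj(Y_{5,1})(Ω₁) = +0.040963+0.401774i ; Y_{5,1}(Ω₂) = -0.002434-0.002950i ; Δ = +0.001086-0.001099i
  [+2]  conj(Y_{5,2})(Ω₁) = -0.096908+0.019968i ; Y_{5,2}(Ω₂) = +0.077486-0.400733i ; Δ = +0.000493+0.040381i
  [+3]  conj(Y_{5,3})(Ω₁) = -0.004397-0.013977i ; Y_{5,3}(Ω₂) = +0.345294-0.188139i ; Δ = -0.004148-0.003999i
  [+4]  conj(Y_{5,4})(Ω₁) = +0.001284-0.000553i ; Y_{5,4}(Ω₂) = +0.177937+0.071485i ; Δ = +0.000268-0.000007i
  [+5]  conj(Y_{5,5})(Ω₁) = +0.000039+0.000069i ; Y_{5,5}(Ω₂) = +0.015412+0.048467i ; Δ = -0.000003+0.000003i
Σ over m = +0.281013+0.000000i; ×(4π/11) → +0.321028+0.000000i. Real part: 0.321028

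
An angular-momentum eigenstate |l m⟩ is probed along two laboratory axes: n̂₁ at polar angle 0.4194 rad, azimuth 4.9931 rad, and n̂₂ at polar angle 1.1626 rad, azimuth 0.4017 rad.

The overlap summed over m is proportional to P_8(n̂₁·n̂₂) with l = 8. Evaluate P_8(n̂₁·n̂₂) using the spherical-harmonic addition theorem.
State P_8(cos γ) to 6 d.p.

Summing Y*_{l m}(θ₁,φ₁)·Y_{l m}(θ₂,φ₂) over m ∈ [−8, 8]; prefactor 4π/(2·8+1) = 0.739198:
  m=-8: -0.000243+0.000304i × -0.258923+0.018677i = +0.000057-0.000083i  (running Σ = +0.000057-0.000083i)
  m=-7: -0.003228-0.001343i × -0.424902-0.145394i = +0.001176+0.001040i  (running Σ = +0.001234+0.000957i)
  m=-6: +0.002237-0.019632i × -0.228384-0.204958i = -0.004535+0.004025i  (running Σ = -0.003301+0.004982i)
  m=-5: +0.078002-0.013168i × +0.056715+0.121192i = +0.006020+0.008706i  (running Σ = +0.002719+0.013688i)
  m=-4: +0.098876+0.205764i × +0.012816+0.355807i = -0.071945+0.037818i  (running Σ = -0.069226+0.051506i)
  m=-3: -0.339589+0.303087i × -0.012325+0.032186i = -0.005570-0.014665i  (running Σ = -0.074796+0.036841i)
  m=-2: -0.453997-0.285533i × +0.228038-0.236399i = -0.171028+0.042212i  (running Σ = -0.245824+0.079053i)
  m=-1: +0.036881-0.127916i × +0.093311-0.039638i = -0.001629-0.013398i  (running Σ = -0.247453+0.065655i)
  m=0: -0.458444-0.000000i × -0.313531+0.000000i = +0.143736+0.000000i  (running Σ = -0.103717+0.065655i)
  m=1: -0.036881-0.127916i × -0.093311-0.039638i = -0.001629+0.013398i  (running Σ = -0.105346+0.079053i)
  m=2: -0.453997+0.285533i × +0.228038+0.236399i = -0.171028-0.042212i  (running Σ = -0.276374+0.036841i)
  m=3: +0.339589+0.303087i × +0.012325+0.032186i = -0.005570+0.014665i  (running Σ = -0.281944+0.051506i)
  m=4: +0.098876-0.205764i × +0.012816-0.355807i = -0.071945-0.037818i  (running Σ = -0.353889+0.013688i)
  m=5: -0.078002-0.013168i × -0.056715+0.121192i = +0.006020-0.008706i  (running Σ = -0.347869+0.004982i)
  m=6: +0.002237+0.019632i × -0.228384+0.204958i = -0.004535-0.004025i  (running Σ = -0.352404+0.000957i)
  m=7: +0.003228-0.001343i × +0.424902-0.145394i = +0.001176-0.001040i  (running Σ = -0.351227-0.000083i)
  m=8: -0.000243-0.000304i × -0.258923-0.018677i = +0.000057+0.000083i  (running Σ = -0.351170+0.000000i)
Total Σ_m = -0.351170+0.000000i. Multiply by 0.739198: -0.259584+0.000000i. P_8(cos γ) = -0.259584

-0.259584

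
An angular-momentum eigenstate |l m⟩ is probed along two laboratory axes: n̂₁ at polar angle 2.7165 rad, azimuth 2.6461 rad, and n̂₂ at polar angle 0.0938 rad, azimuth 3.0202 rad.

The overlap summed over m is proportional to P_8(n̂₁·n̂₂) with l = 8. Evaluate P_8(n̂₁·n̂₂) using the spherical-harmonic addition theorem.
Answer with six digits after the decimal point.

Addition theorem: P_8(cos γ) = (4π/17) Σ_m Y*_{lm}(Ω₁) Y_{lm}(Ω₂), m = −8…8:
  [-8]  conj(Y_{8,-8})(Ω₁) = -0.000293+0.000316i ; Y_{8,-8}(Ω₂) = +0.000000+0.000000i ; Δ = -0.000000-0.000000i
  [-7]  conj(Y_{8,-7})(Ω₁) = -0.003609+0.001224i ; Y_{8,-7}(Ω₂) = -0.000000-0.000000i ; Δ = +0.000000+0.000000i
  [-6]  conj(Y_{8,-6})(Ω₁) = -0.020901-0.003558i ; Y_{8,-6}(Ω₂) = +0.000003+0.000002i ; Δ = -0.000000-0.000000i
  [-5]  conj(Y_{8,-5})(Ω₁) = -0.065753-0.051467i ; Y_{8,-5}(Ω₂) = -0.000057-0.000040i ; Δ = +0.000002+0.000006i
  [-4]  conj(Y_{8,-4})(Ω₁) = -0.094619-0.217003i ; Y_{8,-4}(Ω₂) = +0.000900+0.000475i ; Δ = +0.000018-0.000240i
  [-3]  conj(Y_{8,-3})(Ω₁) = +0.038939-0.460718i ; Y_{8,-3}(Ω₂) = -0.010380-0.003957i ; Δ = -0.002227+0.004628i
  [-2]  conj(Y_{8,-2})(Ω₁) = +0.289602-0.442209i ; Y_{8,-2}(Ω₂) = +0.083711+0.020733i ; Δ = +0.033411-0.031014i
  [-1]  conj(Y_{8,-1})(Ω₁) = +0.096155-0.051968i ; Y_{8,-1}(Ω₂) = -0.424339-0.051766i ; Δ = -0.043492+0.017075i
  [+0]  conj(Y_{8,0})(Ω₁) = -0.464299-0.000000i ; Y_{8,0}(Ω₂) = +0.986005+0.000000i ; Δ = -0.457801-0.000000i
  [+1]  conj(Y_{8,1})(Ω₁) = -0.096155-0.051968i ; Y_{8,1}(Ω₂) = +0.424339-0.051766i ; Δ = -0.043492-0.017075i
  [+2]  conj(Y_{8,2})(Ω₁) = +0.289602+0.442209i ; Y_{8,2}(Ω₂) = +0.083711-0.020733i ; Δ = +0.033411+0.031014i
  [+3]  conj(Y_{8,3})(Ω₁) = -0.038939-0.460718i ; Y_{8,3}(Ω₂) = +0.010380-0.003957i ; Δ = -0.002227-0.004628i
  [+4]  conj(Y_{8,4})(Ω₁) = -0.094619+0.217003i ; Y_{8,4}(Ω₂) = +0.000900-0.000475i ; Δ = +0.000018+0.000240i
  [+5]  conj(Y_{8,5})(Ω₁) = +0.065753-0.051467i ; Y_{8,5}(Ω₂) = +0.000057-0.000040i ; Δ = +0.000002-0.000006i
  [+6]  conj(Y_{8,6})(Ω₁) = -0.020901+0.003558i ; Y_{8,6}(Ω₂) = +0.000003-0.000002i ; Δ = -0.000000+0.000000i
  [+7]  conj(Y_{8,7})(Ω₁) = +0.003609+0.001224i ; Y_{8,7}(Ω₂) = +0.000000-0.000000i ; Δ = +0.000000-0.000000i
  [+8]  conj(Y_{8,8})(Ω₁) = -0.000293-0.000316i ; Y_{8,8}(Ω₂) = +0.000000-0.000000i ; Δ = -0.000000+0.000000i
Accumulated sum -0.482378+0.000000i; after 4π/(2l+1) scaling, -0.356573+0.000000i ⇒ P_8 = -0.356573

-0.356573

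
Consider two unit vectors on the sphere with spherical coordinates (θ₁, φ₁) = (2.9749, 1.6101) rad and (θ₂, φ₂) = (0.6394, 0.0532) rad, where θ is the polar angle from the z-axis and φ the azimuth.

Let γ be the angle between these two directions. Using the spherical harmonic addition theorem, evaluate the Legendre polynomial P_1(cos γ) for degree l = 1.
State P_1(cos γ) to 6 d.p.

Expand P_1 via completeness: Σ_{m} conj(Y_{1,m}) at Ω₁ times Y_{1,m} at Ω₂ —
  m=-1: -0.002253+0.057281i × +0.205870-0.010963i = +0.000164+0.011817i  (running Σ = +0.000164+0.011817i)
  m=0: -0.481830-0.000000i × +0.392081+0.000000i = -0.188916-0.000000i  (running Σ = -0.188752+0.011817i)
  m=1: +0.002253+0.057281i × -0.205870-0.010963i = +0.000164-0.011817i  (running Σ = -0.188588+0.000000i)
Total Σ_m = -0.188588+0.000000i. Multiply by 4.188790: -0.789955+0.000000i. P_1(cos γ) = -0.789955

-0.789955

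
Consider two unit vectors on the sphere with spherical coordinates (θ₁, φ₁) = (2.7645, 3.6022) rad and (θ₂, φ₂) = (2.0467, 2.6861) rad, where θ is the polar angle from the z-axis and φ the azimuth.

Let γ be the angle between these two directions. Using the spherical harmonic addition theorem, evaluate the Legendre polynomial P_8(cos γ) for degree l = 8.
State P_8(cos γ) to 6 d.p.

Summing Y*_{l m}(θ₁,φ₁)·Y_{l m}(θ₂,φ₂) over m ∈ [−8, 8]; prefactor 4π/(2·8+1) = 0.739198:
  m=-8: Y*=-0.000149-0.000090i  Y=-0.176051-0.096715i  product +0.000018+0.000030i
  m=-7: Y*=-0.001753-0.000145i  Y=-0.413667-0.019397i  product +0.000722+0.000094i
  m=-6: Y*=-0.010435+0.004143i  Y=-0.366037+0.158498i  product +0.003163-0.003170i
  m=-5: Y*=-0.034097+0.037930i  Y=-0.019920+0.023333i  product -0.000206-0.001551i
  m=-4: Y*=-0.045208+0.162318i  Y=+0.083647-0.325991i  product +0.049133+0.028315i
  m=-3: Y*=+0.073622+0.384941i  Y=-0.042145-0.203393i  product +0.075191-0.031198i
  m=-2: Y*=+0.344886+0.454069i  Y=+0.148228+0.191065i  product -0.035635+0.133201i
  m=-1: Y*=+0.275691+0.136799i  Y=+0.234641+0.114938i  product +0.048965+0.063786i
  m=+0: Y*=-0.379059-0.000000i  Y=-0.206697+0.000000i  product +0.078350+0.000000i
  m=+1: Y*=-0.275691+0.136799i  Y=-0.234641+0.114938i  product +0.048965-0.063786i
  m=+2: Y*=+0.344886-0.454069i  Y=+0.148228-0.191065i  product -0.035635-0.133201i
  m=+3: Y*=-0.073622+0.384941i  Y=+0.042145-0.203393i  product +0.075191+0.031198i
  m=+4: Y*=-0.045208-0.162318i  Y=+0.083647+0.325991i  product +0.049133-0.028315i
  m=+5: Y*=+0.034097+0.037930i  Y=+0.019920+0.023333i  product -0.000206+0.001551i
  m=+6: Y*=-0.010435-0.004143i  Y=-0.366037-0.158498i  product +0.003163+0.003170i
  m=+7: Y*=+0.001753-0.000145i  Y=+0.413667-0.019397i  product +0.000722-0.000094i
  m=+8: Y*=-0.000149+0.000090i  Y=-0.176051+0.096715i  product +0.000018-0.000030i
Σ over m = +0.361053-0.000000i; ×(4π/17) → +0.266890-0.000000i. Real part: 0.266890

0.266890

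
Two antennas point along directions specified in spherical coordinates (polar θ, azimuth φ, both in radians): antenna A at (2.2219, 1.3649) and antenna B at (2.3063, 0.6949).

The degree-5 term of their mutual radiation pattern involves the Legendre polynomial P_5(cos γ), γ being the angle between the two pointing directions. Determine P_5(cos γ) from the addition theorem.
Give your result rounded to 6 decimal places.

-0.210394

Expand P_5 via completeness: Σ_{m} conj(Y_{5,m}) at Ω₁ times Y_{5,m} at Ω₂ —
  [-5]  conj(Y_{5,-5})(Ω₁) = 0.12665 + 0.07614j ; Y_{5,-5}(Ω₂) = -0.09832 + 0.03400j ; Δ = -0.01504 - 0.00318j
  [-4]  conj(Y_{5,-4})(Ω₁) = -0.24198 + 0.26121j ; Y_{5,-4}(Ω₂) = 0.27840 + 0.10542j ; Δ = -0.09491 + 0.04721j
  [-3]  conj(Y_{5,-3})(Ω₁) = -0.23249 - 0.32726j ; Y_{5,-3}(Ω₂) = -0.21157 - 0.37480j ; Δ = -0.07347 + 0.15638j
  [-2]  conj(Y_{5,-2})(Ω₁) = 0.06071 - 0.02652j ; Y_{5,-2}(Ω₂) = -0.03945 + 0.21559j ; Δ = 0.00332 + 0.01413j
  [-1]  conj(Y_{5,-1})(Ω₁) = -0.06818 - 0.32645j ; Y_{5,-1}(Ω₂) = -0.19091 + 0.15915j ; Δ = 0.06497 + 0.05147j
  [+0]  conj(Y_{5,0})(Ω₁) = 0.15679 + 0.00000j ; Y_{5,0}(Ω₂) = 0.29387 + 0.00000j ; Δ = 0.04608 + 0.00000j
  [+1]  conj(Y_{5,1})(Ω₁) = 0.06818 - 0.32645j ; Y_{5,1}(Ω₂) = 0.19091 + 0.15915j ; Δ = 0.06497 - 0.05147j
  [+2]  conj(Y_{5,2})(Ω₁) = 0.06071 + 0.02652j ; Y_{5,2}(Ω₂) = -0.03945 - 0.21559j ; Δ = 0.00332 - 0.01413j
  [+3]  conj(Y_{5,3})(Ω₁) = 0.23249 - 0.32726j ; Y_{5,3}(Ω₂) = 0.21157 - 0.37480j ; Δ = -0.07347 - 0.15638j
  [+4]  conj(Y_{5,4})(Ω₁) = -0.24198 - 0.26121j ; Y_{5,4}(Ω₂) = 0.27840 - 0.10542j ; Δ = -0.09491 - 0.04721j
  [+5]  conj(Y_{5,5})(Ω₁) = -0.12665 + 0.07614j ; Y_{5,5}(Ω₂) = 0.09832 + 0.03400j ; Δ = -0.01504 + 0.00318j
Total Σ_m = -0.18417 + 0.00000j. Multiply by 1.142397: -0.21039 + 0.00000j. P_5(cos γ) = -0.210394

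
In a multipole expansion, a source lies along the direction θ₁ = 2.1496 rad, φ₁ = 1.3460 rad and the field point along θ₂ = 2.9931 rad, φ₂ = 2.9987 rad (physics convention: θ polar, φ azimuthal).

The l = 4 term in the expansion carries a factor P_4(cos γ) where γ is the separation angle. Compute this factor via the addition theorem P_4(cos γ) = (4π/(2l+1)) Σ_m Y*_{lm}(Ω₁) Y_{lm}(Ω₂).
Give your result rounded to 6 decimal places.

-0.334356

Addition theorem: P_4(cos γ) = (4π/9) Σ_m Y*_{lm}(Ω₁) Y_{lm}(Ω₂), m = −4…4:
  m=-4: Y*=0.13522 - 0.17012j  Y=0.00018 + 0.00011j  product 0.00004 - 0.00001j
  m=-3: Y*=0.25080 + 0.31373j  Y=0.00365 + 0.00167j  product 0.00039 + 0.00156j
  m=-2: Y*=-0.23111 + 0.11152j  Y=0.04107 + 0.01207j  product -0.01084 + 0.00179j
  m=-1: Y*=0.04372 + 0.19120j  Y=0.26357 + 0.03792j  product 0.00427 + 0.05205j
  m=+0: Y*=-0.30076 + 0.00000j  Y=0.75544 + 0.00000j  product -0.22720 + 0.00000j
  m=+1: Y*=-0.04372 + 0.19120j  Y=-0.26357 + 0.03792j  product 0.00427 - 0.05205j
  m=+2: Y*=-0.23111 - 0.11152j  Y=0.04107 - 0.01207j  product -0.01084 - 0.00179j
  m=+3: Y*=-0.25080 + 0.31373j  Y=-0.00365 + 0.00167j  product 0.00039 - 0.00156j
  m=+4: Y*=0.13522 + 0.17012j  Y=0.00018 - 0.00011j  product 0.00004 + 0.00001j
Total Σ_m = -0.23946 - 0.00000j. Multiply by 1.396263: -0.33436 - 0.00000j. P_4(cos γ) = -0.334356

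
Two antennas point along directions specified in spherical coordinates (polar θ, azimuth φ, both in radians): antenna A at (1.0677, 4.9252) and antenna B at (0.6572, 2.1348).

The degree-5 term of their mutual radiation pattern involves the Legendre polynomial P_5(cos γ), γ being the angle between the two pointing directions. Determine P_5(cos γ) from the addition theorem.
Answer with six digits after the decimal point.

Summing Y*_{l m}(θ₁,φ₁)·Y_{l m}(θ₂,φ₂) over m ∈ [−5, 5]; prefactor 4π/(2·5+1) = 1.142397:
  [-5]  conj(Y_{5,-5})(Ω₁) = +0.209445-0.116261i ; Y_{5,-5}(Ω₂) = -0.012482+0.037467i ; Δ = +0.001742+0.009298i
  [-4]  conj(Y_{5,-4})(Ω₁) = +0.274748+0.313541i ; Y_{5,-4}(Ω₂) = -0.102421-0.125312i ; Δ = +0.011150-0.066542i
  [-3]  conj(Y_{5,-3})(Ω₁) = -0.151403+0.204017i ; Y_{5,-3}(Ω₂) = +0.363372-0.044263i ; Δ = -0.045985+0.080836i
  [-2]  conj(Y_{5,-2})(Ω₁) = +0.172862+0.078364i ; Y_{5,-2}(Ω₂) = -0.188889+0.398339i ; Δ = -0.063867+0.054056i
  [-1]  conj(Y_{5,-1})(Ω₁) = -0.066355+0.307082i ; Y_{5,-1}(Ω₂) = -0.049706-0.078581i ; Δ = +0.027429-0.010049i
  [+0]  conj(Y_{5,0})(Ω₁) = +0.120227-0.000000i ; Y_{5,0}(Ω₂) = -0.381906+0.000000i ; Δ = -0.045915+0.000000i
  [+1]  conj(Y_{5,1})(Ω₁) = +0.066355+0.307082i ; Y_{5,1}(Ω₂) = +0.049706-0.078581i ; Δ = +0.027429+0.010049i
  [+2]  conj(Y_{5,2})(Ω₁) = +0.172862-0.078364i ; Y_{5,2}(Ω₂) = -0.188889-0.398339i ; Δ = -0.063867-0.054056i
  [+3]  conj(Y_{5,3})(Ω₁) = +0.151403+0.204017i ; Y_{5,3}(Ω₂) = -0.363372-0.044263i ; Δ = -0.045985-0.080836i
  [+4]  conj(Y_{5,4})(Ω₁) = +0.274748-0.313541i ; Y_{5,4}(Ω₂) = -0.102421+0.125312i ; Δ = +0.011150+0.066542i
  [+5]  conj(Y_{5,5})(Ω₁) = -0.209445-0.116261i ; Y_{5,5}(Ω₂) = +0.012482+0.037467i ; Δ = +0.001742-0.009298i
Total Σ_m = -0.184978+0.000000i. Multiply by 1.142397: -0.211319+0.000000i. P_5(cos γ) = -0.211319

-0.211319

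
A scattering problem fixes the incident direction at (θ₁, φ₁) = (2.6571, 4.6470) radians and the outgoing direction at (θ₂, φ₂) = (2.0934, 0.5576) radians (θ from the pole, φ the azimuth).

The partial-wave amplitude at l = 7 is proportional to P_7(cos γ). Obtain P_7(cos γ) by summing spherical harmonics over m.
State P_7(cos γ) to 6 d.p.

-0.294178

Term-by-term m-sum for l=7 (normalisation 4π/15 = 0.837758):
  m=-7: 0.00105 + 0.00213j × -0.13275 + 0.12658j = -0.00041 - 0.00015j  (running Σ = -0.00041 - 0.00015j)
  m=-6: 0.01562 - 0.00646j × 0.38714 - 0.08009j = 0.00553 - 0.00375j  (running Σ = 0.00512 - 0.00390j)
  m=-5: -0.02371 - 0.06992j × -0.37650 - 0.13897j = -0.00079 + 0.02962j  (running Σ = 0.00433 + 0.02572j)
  m=-4: -0.21196 + 0.05674j × 0.03022 + 0.03897j = -0.00862 - 0.00655j  (running Σ = -0.00429 + 0.01917j)
  m=-3: 0.08498 + 0.42764j × 0.03348 + 0.32704j = -0.13701 + 0.04211j  (running Σ = -0.14130 + 0.06128j)
  m=-2: 0.49281 - 0.06482j × 0.09106 - 0.18584j = 0.03283 - 0.09749j  (running Σ = -0.10847 - 0.03621j)
  m=-1: -0.00618 - 0.09431j × 0.21337 - 0.13306j = -0.01387 - 0.01930j  (running Σ = -0.12234 - 0.05551j)
  m=0: 0.44011 + 0.00000j × -0.24193 + 0.00000j = -0.10648 + 0.00000j  (running Σ = -0.22881 - 0.05551j)
  m=1: 0.00618 - 0.09431j × -0.21337 - 0.13306j = -0.01387 + 0.01930j  (running Σ = -0.24268 - 0.03621j)
  m=2: 0.49281 + 0.06482j × 0.09106 + 0.18584j = 0.03283 + 0.09749j  (running Σ = -0.20985 + 0.06128j)
  m=3: -0.08498 + 0.42764j × -0.03348 + 0.32704j = -0.13701 - 0.04211j  (running Σ = -0.34686 + 0.01917j)
  m=4: -0.21196 - 0.05674j × 0.03022 - 0.03897j = -0.00862 + 0.00655j  (running Σ = -0.35548 + 0.02572j)
  m=5: 0.02371 - 0.06992j × 0.37650 - 0.13897j = -0.00079 - 0.02962j  (running Σ = -0.35627 - 0.00390j)
  m=6: 0.01562 + 0.00646j × 0.38714 + 0.08009j = 0.00553 + 0.00375j  (running Σ = -0.35074 - 0.00015j)
  m=7: -0.00105 + 0.00213j × 0.13275 + 0.12658j = -0.00041 + 0.00015j  (running Σ = -0.35115 - 0.00000j)
Accumulated sum -0.35115 - 0.00000j; after 4π/(2l+1) scaling, -0.29418 - 0.00000j ⇒ P_7 = -0.294178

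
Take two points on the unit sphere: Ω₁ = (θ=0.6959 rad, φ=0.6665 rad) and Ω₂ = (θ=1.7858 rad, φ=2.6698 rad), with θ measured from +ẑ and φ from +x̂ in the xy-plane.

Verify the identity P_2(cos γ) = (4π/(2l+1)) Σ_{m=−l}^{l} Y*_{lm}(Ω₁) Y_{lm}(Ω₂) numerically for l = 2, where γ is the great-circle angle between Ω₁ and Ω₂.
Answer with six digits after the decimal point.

-0.227454

Term-by-term m-sum for l=2 (normalisation 4π/5 = 2.513274):
  term(m=-2) = -0.03796 + 0.04455j   from Y*(Ω₁)=0.03740 + 0.15428j, Y(Ω₂)=0.21638 + 0.29852j
  term(m=-1) = 0.02565 + 0.05557j   from Y*(Ω₁)=0.29876 + 0.23499j, Y(Ω₂)=0.14344 + 0.07319j
  term(m=+0) = -0.06588 + 0.00000j   from Y*(Ω₁)=0.24193 + 0.00000j, Y(Ω₂)=-0.27232 + 0.00000j
  term(m=+1) = 0.02565 - 0.05557j   from Y*(Ω₁)=-0.29876 + 0.23499j, Y(Ω₂)=-0.14344 + 0.07319j
  term(m=+2) = -0.03796 - 0.04455j   from Y*(Ω₁)=0.03740 - 0.15428j, Y(Ω₂)=0.21638 - 0.29852j
Total Σ_m = -0.09050 + 0.00000j. Multiply by 2.513274: -0.22745 + 0.00000j. P_2(cos γ) = -0.227454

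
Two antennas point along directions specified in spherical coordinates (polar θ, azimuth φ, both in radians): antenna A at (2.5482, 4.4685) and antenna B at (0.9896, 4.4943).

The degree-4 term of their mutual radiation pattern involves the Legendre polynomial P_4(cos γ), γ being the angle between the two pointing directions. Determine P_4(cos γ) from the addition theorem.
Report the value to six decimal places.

Term-by-term m-sum for l=4 (normalisation 4π/9 = 1.396263):
  m=-4: +0.024259-0.035824i × +0.138866+0.165390i = +0.009294-0.000963i  (running Σ = +0.009294-0.000963i)
  m=-3: -0.121218-0.134998i × +0.244183-0.318378i = -0.072580+0.005629i  (running Σ = -0.063286+0.004666i)
  m=-2: -0.352158+0.186833i × -0.235107-0.109588i = +0.103269-0.005333i  (running Σ = +0.039984-0.000667i)
  m=-1: +0.095924+0.385480i × +0.041804-0.188634i = +0.076725-0.001980i  (running Σ = +0.116708-0.002647i)
  m=0: -0.114806-0.000000i × -0.302840+0.000000i = +0.034768+0.000000i  (running Σ = +0.151476-0.002647i)
  m=1: -0.095924+0.385480i × -0.041804-0.188634i = +0.076725+0.001980i  (running Σ = +0.228201-0.000667i)
  m=2: -0.352158-0.186833i × -0.235107+0.109588i = +0.103269+0.005333i  (running Σ = +0.331470+0.004666i)
  m=3: +0.121218-0.134998i × -0.244183-0.318378i = -0.072580-0.005629i  (running Σ = +0.258891-0.000963i)
  m=4: +0.024259+0.035824i × +0.138866-0.165390i = +0.009294+0.000963i  (running Σ = +0.268185+0.000000i)
Accumulated sum +0.268185+0.000000i; after 4π/(2l+1) scaling, +0.374456+0.000000i ⇒ P_4 = 0.374456

0.374456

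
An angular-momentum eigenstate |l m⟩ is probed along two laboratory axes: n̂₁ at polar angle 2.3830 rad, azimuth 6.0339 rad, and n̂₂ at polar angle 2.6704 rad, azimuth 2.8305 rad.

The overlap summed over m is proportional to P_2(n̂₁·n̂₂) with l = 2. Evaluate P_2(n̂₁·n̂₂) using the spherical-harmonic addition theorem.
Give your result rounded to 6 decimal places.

Summing Y*_{l m}(θ₁,φ₁)·Y_{l m}(θ₂,φ₂) over m ∈ [−2, 2]; prefactor 4π/(2·2+1) = 2.513274:
  [-2]  conj(Y_{2,-2})(Ω₁) = +0.160536-0.087404i ; Y_{2,-2}(Ω₂) = +0.064683+0.046392i ; Δ = +0.014439+0.001794i
  [-1]  conj(Y_{2,-1})(Ω₁) = -0.373796+0.095161i ; Y_{2,-1}(Ω₂) = +0.297482+0.095650i ; Δ = -0.120300-0.007445i
  [+0]  conj(Y_{2,0})(Ω₁) = +0.183046-0.000000i ; Y_{2,0}(Ω₂) = +0.435805+0.000000i ; Δ = +0.079772+0.000000i
  [+1]  conj(Y_{2,1})(Ω₁) = +0.373796+0.095161i ; Y_{2,1}(Ω₂) = -0.297482+0.095650i ; Δ = -0.120300+0.007445i
  [+2]  conj(Y_{2,2})(Ω₁) = +0.160536+0.087404i ; Y_{2,2}(Ω₂) = +0.064683-0.046392i ; Δ = +0.014439-0.001794i
Σ over m = -0.131950+0.000000i; ×(4π/5) → -0.331626+0.000000i. Real part: -0.331626

-0.331626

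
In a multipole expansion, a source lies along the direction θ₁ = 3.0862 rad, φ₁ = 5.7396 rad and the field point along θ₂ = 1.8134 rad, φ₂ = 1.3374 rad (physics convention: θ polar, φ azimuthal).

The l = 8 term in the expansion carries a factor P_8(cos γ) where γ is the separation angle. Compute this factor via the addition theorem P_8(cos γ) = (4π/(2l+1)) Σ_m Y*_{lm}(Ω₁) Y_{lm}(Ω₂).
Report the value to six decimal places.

-0.094475

Summing Y*_{l m}(θ₁,φ₁)·Y_{l m}(θ₂,φ₂) over m ∈ [−8, 8]; prefactor 4π/(2·8+1) = 0.739198:
  m=-8: -0.00000 + 0.00000j × -0.11868 + 0.38864j = -0.00000 - 0.00000j  (running Σ = -0.00000 - 0.00000j)
  m=-7: 0.00000 - 0.00000j × 0.40146 + 0.02532j = 0.00000 - 0.00000j  (running Σ = 0.00000 - 0.00000j)
  m=-6: -0.00000 + 0.00000j × 0.00718 + 0.04169j = -0.00000 - 0.00000j  (running Σ = -0.00000 - 0.00000j)
  m=-5: 0.00000 + 0.00000j × 0.33045 - 0.14120j = 0.00000 + 0.00000j  (running Σ = 0.00000 + 0.00000j)
  m=-4: -0.00007 - 0.00010j × -0.05075 - 0.06856j = -0.00000 + 0.00001j  (running Σ = -0.00000 + 0.00001j)
  m=-3: 0.00014 + 0.00234j × 0.20152 - 0.23916j = 0.00059 + 0.00044j  (running Σ = 0.00059 + 0.00045j)
  m=-2: 0.01446 - 0.02754j × -0.12368 - 0.06233j = -0.00351 + 0.00250j  (running Σ = -0.00292 + 0.00295j)
  m=-1: -0.22760 + 0.13754j × 0.06644 - 0.27950j = 0.02332 + 0.07275j  (running Σ = 0.02040 + 0.07570j)
  m=0: 1.09974 + 0.00000j × -0.15332 + 0.00000j = -0.16861 + 0.00000j  (running Σ = -0.14821 + 0.07570j)
  m=1: 0.22760 + 0.13754j × -0.06644 - 0.27950j = 0.02332 - 0.07275j  (running Σ = -0.12489 + 0.00295j)
  m=2: 0.01446 + 0.02754j × -0.12368 + 0.06233j = -0.00351 - 0.00250j  (running Σ = -0.12839 + 0.00045j)
  m=3: -0.00014 + 0.00234j × -0.20152 - 0.23916j = 0.00059 - 0.00044j  (running Σ = -0.12781 + 0.00001j)
  m=4: -0.00007 + 0.00010j × -0.05075 + 0.06856j = -0.00000 - 0.00001j  (running Σ = -0.12781 + 0.00000j)
  m=5: -0.00000 + 0.00000j × -0.33045 - 0.14120j = 0.00000 - 0.00000j  (running Σ = -0.12781 - 0.00000j)
  m=6: -0.00000 - 0.00000j × 0.00718 - 0.04169j = -0.00000 + 0.00000j  (running Σ = -0.12781 - 0.00000j)
  m=7: -0.00000 - 0.00000j × -0.40146 + 0.02532j = 0.00000 + 0.00000j  (running Σ = -0.12781 - 0.00000j)
  m=8: -0.00000 - 0.00000j × -0.11868 - 0.38864j = -0.00000 + 0.00000j  (running Σ = -0.12781 + 0.00000j)
Σ over m = -0.12781 + 0.00000j; ×(4π/17) → -0.09447 + 0.00000j. Real part: -0.094475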